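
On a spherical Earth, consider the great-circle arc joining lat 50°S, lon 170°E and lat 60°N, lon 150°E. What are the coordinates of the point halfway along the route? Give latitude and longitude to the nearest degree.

The haversine formula gives a central angle δ ≈ 1.941 rad (111.2°) between the endpoints.
Interpolate at f = 1/2 with slerp weights a = sin((1−f)δ)/sin δ ≈ 0.885, b = sin(fδ)/sin δ ≈ 0.885.
p = a·p₁ + b·p₂ ≈ (-0.943, 0.320, 0.088); φ = arcsin(p_z) ≈ 5.08°, λ = atan2(p_y, p_x) ≈ 161.26°.

≈ lat 5°N, lon 161°E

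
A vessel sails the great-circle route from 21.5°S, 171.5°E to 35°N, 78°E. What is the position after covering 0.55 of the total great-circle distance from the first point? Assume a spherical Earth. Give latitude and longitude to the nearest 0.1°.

Write both endpoints as unit vectors p₁, p₂ with components (cos φ cos λ, cos φ sin λ, sin φ).
The central angle between the endpoints is δ = arccos(p₁·p₂) ≈ 1.830 rad (104.9°).
Interpolate at f = 0.55 with slerp weights a = sin((1−f)δ)/sin δ ≈ 0.759, b = sin(fδ)/sin δ ≈ 0.874.
p = a·p₁ + b·p₂ ≈ (-0.550, 0.805, 0.223); φ = arcsin(p_z) ≈ 12.90°, λ = atan2(p_y, p_x) ≈ 124.32°.

≈ 12.9°N, 124.3°E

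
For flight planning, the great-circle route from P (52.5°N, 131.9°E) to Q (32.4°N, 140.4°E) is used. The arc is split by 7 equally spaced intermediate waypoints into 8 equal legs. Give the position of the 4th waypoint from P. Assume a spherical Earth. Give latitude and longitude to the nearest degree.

≈ (43°N, 137°E)

The haversine formula gives a central angle δ ≈ 0.367 rad (21.0°) between the endpoints.
Interpolate at f = 4/8 with slerp weights a = sin((1−f)δ)/sin δ ≈ 0.509, b = sin(fδ)/sin δ ≈ 0.509.
p = a·p₁ + b·p₂ ≈ (-0.538, 0.504, 0.676); φ = arcsin(p_z) ≈ 42.53°, λ = atan2(p_y, p_x) ≈ 136.84°.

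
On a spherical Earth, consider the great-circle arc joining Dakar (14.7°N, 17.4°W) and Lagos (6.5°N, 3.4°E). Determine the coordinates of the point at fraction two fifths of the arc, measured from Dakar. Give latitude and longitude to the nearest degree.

Convert each endpoint to a unit vector on the sphere (x = cos φ cos λ, y = cos φ sin λ, z = sin φ).
The central angle between the endpoints is δ = arccos(p₁·p₂) ≈ 0.384 rad (22.0°).
Interpolate at f = 2/5 with slerp weights a = sin((1−f)δ)/sin δ ≈ 0.610, b = sin(fδ)/sin δ ≈ 0.408.
p = a·p₁ + b·p₂ ≈ (0.968, -0.152, 0.201); φ = arcsin(p_z) ≈ 11.59°, λ = atan2(p_y, p_x) ≈ -8.94°.

≈ 12°N, 9°W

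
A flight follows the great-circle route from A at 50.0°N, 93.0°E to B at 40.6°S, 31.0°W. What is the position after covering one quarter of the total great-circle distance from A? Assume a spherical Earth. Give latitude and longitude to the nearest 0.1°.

≈ 34.9°N, 49.0°E

From cos δ = sin φ₁ sin φ₂ + cos φ₁ cos φ₂ cos Δλ, the central angle is δ ≈ 2.452 rad (140.5°).
Interpolate at f = 1/4 with slerp weights a = sin((1−f)δ)/sin δ ≈ 1.515, b = sin(fδ)/sin δ ≈ 0.904.
p = a·p₁ + b·p₂ ≈ (0.537, 0.619, 0.572); φ = arcsin(p_z) ≈ 34.92°, λ = atan2(p_y, p_x) ≈ 49.04°.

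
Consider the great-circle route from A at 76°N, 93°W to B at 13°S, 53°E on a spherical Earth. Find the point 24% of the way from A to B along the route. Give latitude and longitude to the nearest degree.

Write both endpoints as unit vectors p₁, p₂ with components (cos φ cos λ, cos φ sin λ, sin φ).
The central angle between the endpoints is δ = arccos(p₁·p₂) ≈ 1.997 rad (114.4°).
Interpolate at f = 0.24 with slerp weights a = sin((1−f)δ)/sin δ ≈ 1.097, b = sin(fδ)/sin δ ≈ 0.507.
p = a·p₁ + b·p₂ ≈ (0.283, 0.129, 0.950); φ = arcsin(p_z) ≈ 71.86°, λ = atan2(p_y, p_x) ≈ 24.53°.

≈ 72°N, 25°E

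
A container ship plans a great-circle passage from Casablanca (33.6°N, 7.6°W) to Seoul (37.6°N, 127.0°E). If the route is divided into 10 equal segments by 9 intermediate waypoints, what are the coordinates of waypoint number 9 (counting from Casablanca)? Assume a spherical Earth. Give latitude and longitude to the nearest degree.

≈ 45°N, 119°E

Convert each endpoint to a unit vector on the sphere (x = cos φ cos λ, y = cos φ sin λ, z = sin φ).
The central angle between the endpoints is δ = arccos(p₁·p₂) ≈ 1.697 rad (97.2°).
Interpolate at f = 9/10 with slerp weights a = sin((1−f)δ)/sin δ ≈ 0.170, b = sin(fδ)/sin δ ≈ 1.007.
p = a·p₁ + b·p₂ ≈ (-0.340, 0.618, 0.709); φ = arcsin(p_z) ≈ 45.12°, λ = atan2(p_y, p_x) ≈ 118.77°.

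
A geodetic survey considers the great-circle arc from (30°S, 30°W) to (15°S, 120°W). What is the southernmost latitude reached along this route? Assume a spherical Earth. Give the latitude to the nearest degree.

≈ 32°S

The great circle lies in the plane with unit normal n̂ = (p₁ × p₂)/|p₁ × p₂|.
Here n̂_z ≈ -0.844; the vertex latitude is φ_max = arccos|n̂_z| ≈ 32.5°.
Check via Clairaut: cos φ_max = |cos φ₁| · sin C = cos(30.0°)·sin(103.1°) ≈ 0.844, again giving ≈ 32.5°.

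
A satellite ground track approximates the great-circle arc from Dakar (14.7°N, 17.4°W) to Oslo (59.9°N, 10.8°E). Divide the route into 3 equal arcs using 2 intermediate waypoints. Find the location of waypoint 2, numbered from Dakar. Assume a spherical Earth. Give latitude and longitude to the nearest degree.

Convert each endpoint to a unit vector on the sphere (x = cos φ cos λ, y = cos φ sin λ, z = sin φ).
The central angle between the endpoints is δ = arccos(p₁·p₂) ≈ 0.867 rad (49.7°).
Interpolate at f = 2/3 with slerp weights a = sin((1−f)δ)/sin δ ≈ 0.374, b = sin(fδ)/sin δ ≈ 0.717.
p = a·p₁ + b·p₂ ≈ (0.698, -0.041, 0.715); φ = arcsin(p_z) ≈ 45.63°, λ = atan2(p_y, p_x) ≈ -3.34°.

≈ 46°N, 3°W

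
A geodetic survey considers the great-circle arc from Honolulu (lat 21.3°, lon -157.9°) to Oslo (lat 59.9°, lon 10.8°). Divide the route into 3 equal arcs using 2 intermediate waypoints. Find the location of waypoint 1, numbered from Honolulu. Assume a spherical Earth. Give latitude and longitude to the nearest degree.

≈ lat 54°, lon -153°

Write both endpoints as unit vectors p₁, p₂ with components (cos φ cos λ, cos φ sin λ, sin φ).
The central angle between the endpoints is δ = arccos(p₁·p₂) ≈ 1.715 rad (98.3°).
Interpolate at f = 1/3 with slerp weights a = sin((1−f)δ)/sin δ ≈ 0.920, b = sin(fδ)/sin δ ≈ 0.547.
p = a·p₁ + b·p₂ ≈ (-0.525, -0.271, 0.807); φ = arcsin(p_z) ≈ 53.82°, λ = atan2(p_y, p_x) ≈ -152.68°.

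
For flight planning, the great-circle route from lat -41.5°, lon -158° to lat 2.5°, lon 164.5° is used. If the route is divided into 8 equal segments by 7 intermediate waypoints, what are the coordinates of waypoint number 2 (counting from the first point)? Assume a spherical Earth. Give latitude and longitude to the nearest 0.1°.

The haversine formula gives a central angle δ ≈ 0.971 rad (55.6°) between the endpoints.
Interpolate at f = 2/8 with slerp weights a = sin((1−f)δ)/sin δ ≈ 0.806, b = sin(fδ)/sin δ ≈ 0.291.
p = a·p₁ + b·p₂ ≈ (-0.840, -0.148, -0.522); φ = arcsin(p_z) ≈ -31.44°, λ = atan2(p_y, p_x) ≈ -169.98°.

≈ lat -31.4°, lon -170.0°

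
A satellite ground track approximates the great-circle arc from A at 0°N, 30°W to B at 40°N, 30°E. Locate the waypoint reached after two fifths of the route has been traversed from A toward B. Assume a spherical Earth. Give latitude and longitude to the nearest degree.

Write both endpoints as unit vectors p₁, p₂ with components (cos φ cos λ, cos φ sin λ, sin φ).
The central angle between the endpoints is δ = arccos(p₁·p₂) ≈ 1.178 rad (67.5°).
Interpolate at f = 2/5 with slerp weights a = sin((1−f)δ)/sin δ ≈ 0.703, b = sin(fδ)/sin δ ≈ 0.491.
p = a·p₁ + b·p₂ ≈ (0.935, -0.163, 0.316); φ = arcsin(p_z) ≈ 18.41°, λ = atan2(p_y, p_x) ≈ -9.91°.

≈ 18°N, 10°W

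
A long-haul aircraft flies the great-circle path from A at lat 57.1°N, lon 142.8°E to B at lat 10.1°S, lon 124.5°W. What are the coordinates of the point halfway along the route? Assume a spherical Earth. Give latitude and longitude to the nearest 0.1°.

Write both endpoints as unit vectors p₁, p₂ with components (cos φ cos λ, cos φ sin λ, sin φ).
The central angle between the endpoints is δ = arccos(p₁·p₂) ≈ 1.744 rad (99.9°).
Interpolate at f = 1/2 with slerp weights a = sin((1−f)δ)/sin δ ≈ 0.777, b = sin(fδ)/sin δ ≈ 0.777.
p = a·p₁ + b·p₂ ≈ (-0.770, -0.375, 0.516); φ = arcsin(p_z) ≈ 31.09°, λ = atan2(p_y, p_x) ≈ -154.00°.

≈ lat 31.1°N, lon 154.0°W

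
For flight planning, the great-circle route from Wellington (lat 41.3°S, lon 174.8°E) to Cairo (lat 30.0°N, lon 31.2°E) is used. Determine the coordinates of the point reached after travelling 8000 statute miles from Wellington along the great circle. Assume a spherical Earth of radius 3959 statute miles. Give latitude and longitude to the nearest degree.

The haversine formula gives a central angle δ ≈ 2.594 rad (148.6°) between the endpoints. The total great-circle distance is δ·R ≈ 2.594 × 3959 ≈ 10269 mi, so the target fraction is f = 8000/10269 ≈ 0.779.
Interpolate at f ≈ 0.779 with slerp weights a = sin((1−f)δ)/sin δ ≈ 1.041, b = sin(fδ)/sin δ ≈ 1.729.
p = a·p₁ + b·p₂ ≈ (0.502, 0.847, 0.177); φ = arcsin(p_z) ≈ 10.22°, λ = atan2(p_y, p_x) ≈ 59.34°.

≈ lat 10°N, lon 59°E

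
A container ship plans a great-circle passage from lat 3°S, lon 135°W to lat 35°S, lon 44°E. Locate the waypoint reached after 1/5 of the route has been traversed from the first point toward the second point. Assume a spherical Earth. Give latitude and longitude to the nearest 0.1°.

Convert each endpoint to a unit vector on the sphere (x = cos φ cos λ, y = cos φ sin λ, z = sin φ).
The central angle between the endpoints is δ = arccos(p₁·p₂) ≈ 2.478 rad (142.0°).
Interpolate at f = 1/5 with slerp weights a = sin((1−f)δ)/sin δ ≈ 1.488, b = sin(fδ)/sin δ ≈ 0.772.
p = a·p₁ + b·p₂ ≈ (-0.596, -0.611, -0.521); φ = arcsin(p_z) ≈ -31.39°, λ = atan2(p_y, p_x) ≈ -134.26°.

≈ lat 31.4°S, lon 134.3°W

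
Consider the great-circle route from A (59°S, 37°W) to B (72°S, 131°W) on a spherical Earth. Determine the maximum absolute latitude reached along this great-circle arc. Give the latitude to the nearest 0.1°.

≈ 74.5°S

The great circle lies in the plane with unit normal n̂ = (p₁ × p₂)/|p₁ × p₂|.
Here n̂_z ≈ -0.267; the vertex latitude is φ_max = arccos|n̂_z| ≈ 74.5°.
Check via Clairaut: cos φ_max = |cos φ₁| · sin C = cos(59.0°)·sin(148.8°) ≈ 0.267, again giving ≈ 74.5°.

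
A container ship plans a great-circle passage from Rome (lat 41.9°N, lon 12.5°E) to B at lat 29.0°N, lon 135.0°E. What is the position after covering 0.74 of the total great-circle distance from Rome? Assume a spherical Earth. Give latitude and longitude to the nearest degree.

≈ lat 46°N, lon 114°E

The haversine formula gives a central angle δ ≈ 1.597 rad (91.5°) between the endpoints.
Interpolate at f = 0.74 with slerp weights a = sin((1−f)δ)/sin δ ≈ 0.403, b = sin(fδ)/sin δ ≈ 0.926.
p = a·p₁ + b·p₂ ≈ (-0.279, 0.637, 0.718); φ = arcsin(p_z) ≈ 45.90°, λ = atan2(p_y, p_x) ≈ 113.66°.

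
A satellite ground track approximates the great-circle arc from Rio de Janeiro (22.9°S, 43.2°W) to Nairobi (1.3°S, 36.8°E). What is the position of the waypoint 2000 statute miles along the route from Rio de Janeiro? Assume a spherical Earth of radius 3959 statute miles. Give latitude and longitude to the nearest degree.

Convert each endpoint to a unit vector on the sphere (x = cos φ cos λ, y = cos φ sin λ, z = sin φ).
The central angle between the endpoints is δ = arccos(p₁·p₂) ≈ 1.401 rad (80.3°). The total great-circle distance is δ·R ≈ 1.401 × 3959 ≈ 5547 mi, so the target fraction is f = 2000/5547 ≈ 0.361.
Interpolate at f ≈ 0.361 with slerp weights a = sin((1−f)δ)/sin δ ≈ 0.792, b = sin(fδ)/sin δ ≈ 0.491.
p = a·p₁ + b·p₂ ≈ (0.925, -0.206, -0.319); φ = arcsin(p_z) ≈ -18.63°, λ = atan2(p_y, p_x) ≈ -12.53°.

≈ 19°S, 13°W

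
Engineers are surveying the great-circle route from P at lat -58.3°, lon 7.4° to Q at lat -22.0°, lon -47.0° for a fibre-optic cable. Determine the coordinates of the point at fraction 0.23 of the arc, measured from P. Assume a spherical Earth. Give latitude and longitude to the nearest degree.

Write both endpoints as unit vectors p₁, p₂ with components (cos φ cos λ, cos φ sin λ, sin φ).
The central angle between the endpoints is δ = arccos(p₁·p₂) ≈ 0.924 rad (53.0°).
Interpolate at f = 0.23 with slerp weights a = sin((1−f)δ)/sin δ ≈ 0.818, b = sin(fδ)/sin δ ≈ 0.264.
p = a·p₁ + b·p₂ ≈ (0.594, -0.124, -0.795); φ = arcsin(p_z) ≈ -52.68°, λ = atan2(p_y, p_x) ≈ -11.79°.

≈ lat -53°, lon -12°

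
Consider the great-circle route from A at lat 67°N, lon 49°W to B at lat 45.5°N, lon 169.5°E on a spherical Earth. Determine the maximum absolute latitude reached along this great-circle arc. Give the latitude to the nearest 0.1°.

The great circle lies in the plane with unit normal n̂ = (p₁ × p₂)/|p₁ × p₂|.
Here n̂_z ≈ -0.190; the vertex latitude is φ_max = arccos|n̂_z| ≈ 79.0°.
Check via Clairaut: cos φ_max = |cos φ₁| · sin C = cos(67.0°)·sin(29.1°) ≈ 0.190, again giving ≈ 79.0°.

≈ 79.0°N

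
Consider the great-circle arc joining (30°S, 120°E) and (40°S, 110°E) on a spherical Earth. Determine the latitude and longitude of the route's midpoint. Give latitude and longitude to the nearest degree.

Write both endpoints as unit vectors p₁, p₂ with components (cos φ cos λ, cos φ sin λ, sin φ).
The central angle between the endpoints is δ = arccos(p₁·p₂) ≈ 0.225 rad (12.9°).
Interpolate at f = 1/2 with slerp weights a = sin((1−f)δ)/sin δ ≈ 0.503, b = sin(fδ)/sin δ ≈ 0.503.
p = a·p₁ + b·p₂ ≈ (-0.350, 0.740, -0.575); φ = arcsin(p_z) ≈ -35.10°, λ = atan2(p_y, p_x) ≈ 115.31°.

≈ (35°S, 115°E)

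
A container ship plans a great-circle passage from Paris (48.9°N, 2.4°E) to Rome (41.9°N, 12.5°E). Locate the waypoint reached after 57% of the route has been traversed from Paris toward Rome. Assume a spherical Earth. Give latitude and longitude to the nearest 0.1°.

≈ 45.0°N, 8.5°E

From cos δ = sin φ₁ sin φ₂ + cos φ₁ cos φ₂ cos Δλ, the central angle is δ ≈ 0.174 rad (9.9°).
Interpolate at f = 0.57 with slerp weights a = sin((1−f)δ)/sin δ ≈ 0.432, b = sin(fδ)/sin δ ≈ 0.572.
p = a·p₁ + b·p₂ ≈ (0.699, 0.104, 0.707); φ = arcsin(p_z) ≈ 45.02°, λ = atan2(p_y, p_x) ≈ 8.46°.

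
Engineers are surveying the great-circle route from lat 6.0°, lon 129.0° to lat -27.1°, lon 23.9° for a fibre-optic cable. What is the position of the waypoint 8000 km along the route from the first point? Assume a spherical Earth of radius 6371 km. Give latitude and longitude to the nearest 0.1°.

Write both endpoints as unit vectors p₁, p₂ with components (cos φ cos λ, cos φ sin λ, sin φ).
The central angle between the endpoints is δ = arccos(p₁·p₂) ≈ 1.853 rad (106.2°). The total great-circle distance is δ·R ≈ 1.853 × 6371 ≈ 11804 km, so the target fraction is f = 8000/11804 ≈ 0.678.
Interpolate at f ≈ 0.678 with slerp weights a = sin((1−f)δ)/sin δ ≈ 0.585, b = sin(fδ)/sin δ ≈ 0.990.
p = a·p₁ + b·p₂ ≈ (0.439, 0.809, -0.390); φ = arcsin(p_z) ≈ -22.94°, λ = atan2(p_y, p_x) ≈ 61.51°.

≈ lat -22.9°, lon 61.5°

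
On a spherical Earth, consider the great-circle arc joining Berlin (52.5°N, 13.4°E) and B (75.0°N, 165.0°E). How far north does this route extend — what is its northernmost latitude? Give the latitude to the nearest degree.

The great circle lies in the plane with unit normal n̂ = (p₁ × p₂)/|p₁ × p₂|.
Here n̂_z ≈ +0.096; the vertex latitude is φ_max = arccos|n̂_z| ≈ 84.5°.
Check via Clairaut: cos φ_max = |cos φ₁| · sin C = cos(52.5°)·sin(9.1°) ≈ 0.096, again giving ≈ 84.5°.

≈ 84°N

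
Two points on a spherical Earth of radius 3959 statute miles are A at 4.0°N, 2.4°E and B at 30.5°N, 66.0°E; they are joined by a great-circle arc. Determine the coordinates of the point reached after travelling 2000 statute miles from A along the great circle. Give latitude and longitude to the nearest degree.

≈ 18°N, 28°E

From cos δ = sin φ₁ sin φ₂ + cos φ₁ cos φ₂ cos Δλ, the central angle is δ ≈ 1.140 rad (65.3°). The total great-circle distance is δ·R ≈ 1.140 × 3959 ≈ 4513 mi, so the target fraction is f = 2000/4513 ≈ 0.443.
Interpolate at f ≈ 0.443 with slerp weights a = sin((1−f)δ)/sin δ ≈ 0.653, b = sin(fδ)/sin δ ≈ 0.533.
p = a·p₁ + b·p₂ ≈ (0.837, 0.447, 0.316); φ = arcsin(p_z) ≈ 18.41°, λ = atan2(p_y, p_x) ≈ 28.07°.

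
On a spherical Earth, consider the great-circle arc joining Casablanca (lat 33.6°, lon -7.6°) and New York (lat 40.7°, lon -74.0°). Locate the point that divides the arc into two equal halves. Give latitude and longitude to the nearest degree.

≈ lat 42°, lon -39°

Convert each endpoint to a unit vector on the sphere (x = cos φ cos λ, y = cos φ sin λ, z = sin φ).
The central angle between the endpoints is δ = arccos(p₁·p₂) ≈ 0.910 rad (52.1°).
Interpolate at f = 1/2 with slerp weights a = sin((1−f)δ)/sin δ ≈ 0.557, b = sin(fδ)/sin δ ≈ 0.557.
p = a·p₁ + b·p₂ ≈ (0.576, -0.467, 0.671); φ = arcsin(p_z) ≈ 42.15°, λ = atan2(p_y, p_x) ≈ -39.04°.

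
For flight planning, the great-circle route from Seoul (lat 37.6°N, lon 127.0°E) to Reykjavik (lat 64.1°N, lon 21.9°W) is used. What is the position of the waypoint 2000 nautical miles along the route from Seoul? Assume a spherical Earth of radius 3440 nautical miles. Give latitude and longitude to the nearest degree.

≈ lat 69°N, lon 106°E

The haversine formula gives a central angle δ ≈ 1.316 rad (75.4°) between the endpoints. The total great-circle distance is δ·R ≈ 1.316 × 3440 ≈ 4525 nmi, so the target fraction is f = 2000/4525 ≈ 0.442.
Interpolate at f ≈ 0.442 with slerp weights a = sin((1−f)δ)/sin δ ≈ 0.692, b = sin(fδ)/sin δ ≈ 0.568.
p = a·p₁ + b·p₂ ≈ (-0.100, 0.346, 0.933); φ = arcsin(p_z) ≈ 68.91°, λ = atan2(p_y, p_x) ≈ 106.15°.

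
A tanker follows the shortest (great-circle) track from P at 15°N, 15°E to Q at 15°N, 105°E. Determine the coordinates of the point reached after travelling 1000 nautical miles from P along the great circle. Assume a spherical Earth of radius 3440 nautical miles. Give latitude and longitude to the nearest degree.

Write both endpoints as unit vectors p₁, p₂ with components (cos φ cos λ, cos φ sin λ, sin φ).
The central angle between the endpoints is δ = arccos(p₁·p₂) ≈ 1.504 rad (86.2°). The total great-circle distance is δ·R ≈ 1.504 × 3440 ≈ 5173 nmi, so the target fraction is f = 1000/5173 ≈ 0.193.
Interpolate at f ≈ 0.193 with slerp weights a = sin((1−f)δ)/sin δ ≈ 0.939, b = sin(fδ)/sin δ ≈ 0.287.
p = a·p₁ + b·p₂ ≈ (0.804, 0.503, 0.317); φ = arcsin(p_z) ≈ 18.50°, λ = atan2(p_y, p_x) ≈ 32.01°.

≈ 19°N, 32°E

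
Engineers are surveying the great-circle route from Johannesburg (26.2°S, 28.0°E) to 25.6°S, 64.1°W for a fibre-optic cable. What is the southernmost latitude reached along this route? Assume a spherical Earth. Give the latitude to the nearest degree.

≈ 35°S

The great circle lies in the plane with unit normal n̂ = (p₁ × p₂)/|p₁ × p₂|.
Here n̂_z ≈ -0.819; the vertex latitude is φ_max = arccos|n̂_z| ≈ 35.0°.
Check via Clairaut: cos φ_max = |cos φ₁| · sin C = cos(26.2°)·sin(114.1°) ≈ 0.819, again giving ≈ 35.0°.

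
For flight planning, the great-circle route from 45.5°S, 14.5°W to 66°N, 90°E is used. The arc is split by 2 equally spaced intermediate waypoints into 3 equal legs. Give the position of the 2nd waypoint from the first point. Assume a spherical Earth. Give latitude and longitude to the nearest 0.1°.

≈ 35.9°N, 30.2°E

The haversine formula gives a central angle δ ≈ 2.379 rad (136.3°) between the endpoints.
Interpolate at f = 2/3 with slerp weights a = sin((1−f)δ)/sin δ ≈ 1.031, b = sin(fδ)/sin δ ≈ 1.447.
p = a·p₁ + b·p₂ ≈ (0.700, 0.408, 0.587); φ = arcsin(p_z) ≈ 35.92°, λ = atan2(p_y, p_x) ≈ 30.23°.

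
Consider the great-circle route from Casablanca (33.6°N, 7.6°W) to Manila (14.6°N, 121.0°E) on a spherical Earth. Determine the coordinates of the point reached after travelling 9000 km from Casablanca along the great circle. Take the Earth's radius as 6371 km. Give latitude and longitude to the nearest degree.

Write both endpoints as unit vectors p₁, p₂ with components (cos φ cos λ, cos φ sin λ, sin φ).
The central angle between the endpoints is δ = arccos(p₁·p₂) ≈ 1.943 rad (111.3°). The total great-circle distance is δ·R ≈ 1.943 × 6371 ≈ 12377 km, so the target fraction is f = 9000/12377 ≈ 0.727.
Interpolate at f ≈ 0.727 with slerp weights a = sin((1−f)δ)/sin δ ≈ 0.543, b = sin(fδ)/sin δ ≈ 1.060.
p = a·p₁ + b·p₂ ≈ (-0.080, 0.819, 0.567); φ = arcsin(p_z) ≈ 34.58°, λ = atan2(p_y, p_x) ≈ 95.60°.

≈ 35°N, 96°E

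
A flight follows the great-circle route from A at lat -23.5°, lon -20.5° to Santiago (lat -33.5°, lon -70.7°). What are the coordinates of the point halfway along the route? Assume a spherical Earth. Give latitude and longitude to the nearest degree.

≈ lat -31°, lon -44°

Write both endpoints as unit vectors p₁, p₂ with components (cos φ cos λ, cos φ sin λ, sin φ).
The central angle between the endpoints is δ = arccos(p₁·p₂) ≈ 0.782 rad (44.8°).
Interpolate at f = 1/2 with slerp weights a = sin((1−f)δ)/sin δ ≈ 0.541, b = sin(fδ)/sin δ ≈ 0.541.
p = a·p₁ + b·p₂ ≈ (0.614, -0.599, -0.514); φ = arcsin(p_z) ≈ -30.94°, λ = atan2(p_y, p_x) ≈ -44.33°.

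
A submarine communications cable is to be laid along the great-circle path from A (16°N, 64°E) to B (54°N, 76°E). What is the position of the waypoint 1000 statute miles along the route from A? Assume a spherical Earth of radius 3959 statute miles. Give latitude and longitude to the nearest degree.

≈ (30°N, 67°E)

Convert each endpoint to a unit vector on the sphere (x = cos φ cos λ, y = cos φ sin λ, z = sin φ).
The central angle between the endpoints is δ = arccos(p₁·p₂) ≈ 0.683 rad (39.1°). The total great-circle distance is δ·R ≈ 0.683 × 3959 ≈ 2704 mi, so the target fraction is f = 1000/2704 ≈ 0.370.
Interpolate at f ≈ 0.370 with slerp weights a = sin((1−f)δ)/sin δ ≈ 0.661, b = sin(fδ)/sin δ ≈ 0.396.
p = a·p₁ + b·p₂ ≈ (0.335, 0.797, 0.503); φ = arcsin(p_z) ≈ 30.17°, λ = atan2(p_y, p_x) ≈ 67.21°.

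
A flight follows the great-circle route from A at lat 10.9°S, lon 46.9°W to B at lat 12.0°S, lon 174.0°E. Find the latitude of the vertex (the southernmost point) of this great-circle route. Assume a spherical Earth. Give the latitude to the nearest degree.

≈ 30°S

The great circle lies in the plane with unit normal n̂ = (p₁ × p₂)/|p₁ × p₂|.
Here n̂_z ≈ -0.865; the vertex latitude is φ_max = arccos|n̂_z| ≈ 30.1°.
Check via Clairaut: cos φ_max = |cos φ₁| · sin C = cos(10.9°)·sin(118.2°) ≈ 0.865, again giving ≈ 30.1°.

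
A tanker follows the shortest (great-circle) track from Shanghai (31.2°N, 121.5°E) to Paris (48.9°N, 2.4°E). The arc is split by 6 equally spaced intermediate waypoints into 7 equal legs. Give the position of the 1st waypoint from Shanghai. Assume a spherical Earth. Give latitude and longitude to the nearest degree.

Convert each endpoint to a unit vector on the sphere (x = cos φ cos λ, y = cos φ sin λ, z = sin φ).
The central angle between the endpoints is δ = arccos(p₁·p₂) ≈ 1.454 rad (83.3°).
Interpolate at f = 1/7 with slerp weights a = sin((1−f)δ)/sin δ ≈ 0.954, b = sin(fδ)/sin δ ≈ 0.208.
p = a·p₁ + b·p₂ ≈ (-0.290, 0.702, 0.651); φ = arcsin(p_z) ≈ 40.60°, λ = atan2(p_y, p_x) ≈ 112.46°.

≈ (41°N, 112°E)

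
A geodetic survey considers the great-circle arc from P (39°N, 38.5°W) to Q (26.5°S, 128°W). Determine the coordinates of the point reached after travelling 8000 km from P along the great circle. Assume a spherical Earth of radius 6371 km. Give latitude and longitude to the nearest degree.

≈ (4°S, 101°W)

Write both endpoints as unit vectors p₁, p₂ with components (cos φ cos λ, cos φ sin λ, sin φ).
The central angle between the endpoints is δ = arccos(p₁·p₂) ≈ 1.849 rad (105.9°). The total great-circle distance is δ·R ≈ 1.849 × 6371 ≈ 11781 km, so the target fraction is f = 8000/11781 ≈ 0.679.
Interpolate at f ≈ 0.679 with slerp weights a = sin((1−f)δ)/sin δ ≈ 0.582, b = sin(fδ)/sin δ ≈ 0.989.
p = a·p₁ + b·p₂ ≈ (-0.191, -0.979, -0.075); φ = arcsin(p_z) ≈ -4.31°, λ = atan2(p_y, p_x) ≈ -101.05°.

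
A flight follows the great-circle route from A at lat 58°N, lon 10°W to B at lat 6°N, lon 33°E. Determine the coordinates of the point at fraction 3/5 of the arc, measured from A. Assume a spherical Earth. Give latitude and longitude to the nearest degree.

≈ lat 28°N, lon 22°E

The haversine formula gives a central angle δ ≈ 1.077 rad (61.7°) between the endpoints.
Interpolate at f = 3/5 with slerp weights a = sin((1−f)δ)/sin δ ≈ 0.474, b = sin(fδ)/sin δ ≈ 0.684.
p = a·p₁ + b·p₂ ≈ (0.818, 0.327, 0.474); φ = arcsin(p_z) ≈ 28.27°, λ = atan2(p_y, p_x) ≈ 21.78°.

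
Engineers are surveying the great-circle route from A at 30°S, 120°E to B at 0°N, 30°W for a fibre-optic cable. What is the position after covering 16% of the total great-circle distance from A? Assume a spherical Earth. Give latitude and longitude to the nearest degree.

From cos δ = sin φ₁ sin φ₂ + cos φ₁ cos φ₂ cos Δλ, the central angle is δ ≈ 2.419 rad (138.6°).
Interpolate at f = 0.16 with slerp weights a = sin((1−f)δ)/sin δ ≈ 1.354, b = sin(fδ)/sin δ ≈ 0.571.
p = a·p₁ + b·p₂ ≈ (-0.092, 0.730, -0.677); φ = arcsin(p_z) ≈ -42.61°, λ = atan2(p_y, p_x) ≈ 97.19°.

≈ 43°S, 97°E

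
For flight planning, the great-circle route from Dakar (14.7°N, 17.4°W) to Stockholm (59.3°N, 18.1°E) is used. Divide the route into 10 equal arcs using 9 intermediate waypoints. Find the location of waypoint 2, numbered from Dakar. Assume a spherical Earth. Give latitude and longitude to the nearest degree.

The haversine formula gives a central angle δ ≈ 0.902 rad (51.7°) between the endpoints.
Interpolate at f = 2/10 with slerp weights a = sin((1−f)δ)/sin δ ≈ 0.842, b = sin(fδ)/sin δ ≈ 0.229.
p = a·p₁ + b·p₂ ≈ (0.888, -0.207, 0.410); φ = arcsin(p_z) ≈ 24.22°, λ = atan2(p_y, p_x) ≈ -13.14°.

≈ (24°N, 13°W)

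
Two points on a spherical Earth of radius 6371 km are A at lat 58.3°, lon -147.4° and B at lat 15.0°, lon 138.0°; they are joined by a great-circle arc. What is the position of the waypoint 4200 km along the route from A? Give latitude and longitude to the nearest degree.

≈ lat 40°, lon 160°

From cos δ = sin φ₁ sin φ₂ + cos φ₁ cos φ₂ cos Δλ, the central angle is δ ≈ 1.208 rad (69.2°). The total great-circle distance is δ·R ≈ 1.208 × 6371 ≈ 7695 km, so the target fraction is f = 4200/7695 ≈ 0.546.
Interpolate at f ≈ 0.546 with slerp weights a = sin((1−f)δ)/sin δ ≈ 0.558, b = sin(fδ)/sin δ ≈ 0.655.
p = a·p₁ + b·p₂ ≈ (-0.717, 0.266, 0.644); φ = arcsin(p_z) ≈ 40.11°, λ = atan2(p_y, p_x) ≈ 159.69°.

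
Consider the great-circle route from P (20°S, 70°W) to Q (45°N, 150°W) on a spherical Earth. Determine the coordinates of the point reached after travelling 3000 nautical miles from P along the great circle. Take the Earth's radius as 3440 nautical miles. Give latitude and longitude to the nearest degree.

From cos δ = sin φ₁ sin φ₂ + cos φ₁ cos φ₂ cos Δλ, the central angle is δ ≈ 1.698 rad (97.3°). The total great-circle distance is δ·R ≈ 1.698 × 3440 ≈ 5840 nmi, so the target fraction is f = 3000/5840 ≈ 0.514.
Interpolate at f ≈ 0.514 with slerp weights a = sin((1−f)δ)/sin δ ≈ 0.741, b = sin(fδ)/sin δ ≈ 0.772.
p = a·p₁ + b·p₂ ≈ (-0.235, -0.927, 0.292); φ = arcsin(p_z) ≈ 17.00°, λ = atan2(p_y, p_x) ≈ -104.20°.

≈ (17°N, 104°W)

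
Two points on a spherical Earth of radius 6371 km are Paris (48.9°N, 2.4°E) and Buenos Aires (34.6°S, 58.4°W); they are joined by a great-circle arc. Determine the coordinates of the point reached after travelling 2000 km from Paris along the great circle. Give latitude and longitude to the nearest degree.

From cos δ = sin φ₁ sin φ₂ + cos φ₁ cos φ₂ cos Δλ, the central angle is δ ≈ 1.735 rad (99.4°). The total great-circle distance is δ·R ≈ 1.735 × 6371 ≈ 11057 km, so the target fraction is f = 2000/11057 ≈ 0.181.
Interpolate at f ≈ 0.181 with slerp weights a = sin((1−f)δ)/sin δ ≈ 1.002, b = sin(fδ)/sin δ ≈ 0.313.
p = a·p₁ + b·p₂ ≈ (0.793, -0.192, 0.578); φ = arcsin(p_z) ≈ 35.29°, λ = atan2(p_y, p_x) ≈ -13.59°.

≈ 35°N, 14°W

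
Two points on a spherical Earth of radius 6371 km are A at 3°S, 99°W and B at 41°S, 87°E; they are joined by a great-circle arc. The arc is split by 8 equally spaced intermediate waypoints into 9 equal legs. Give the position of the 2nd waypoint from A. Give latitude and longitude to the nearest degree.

≈ 33°S, 103°W

The haversine formula gives a central angle δ ≈ 2.368 rad (135.7°) between the endpoints.
Interpolate at f = 2/9 with slerp weights a = sin((1−f)δ)/sin δ ≈ 1.379, b = sin(fδ)/sin δ ≈ 0.719.
p = a·p₁ + b·p₂ ≈ (-0.187, -0.818, -0.544); φ = arcsin(p_z) ≈ -32.93°, λ = atan2(p_y, p_x) ≈ -102.87°.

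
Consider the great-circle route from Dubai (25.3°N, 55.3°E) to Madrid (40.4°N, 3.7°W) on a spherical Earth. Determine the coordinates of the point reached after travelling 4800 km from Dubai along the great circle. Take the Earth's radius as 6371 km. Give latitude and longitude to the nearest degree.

≈ 40°N, 6°E

The haversine formula gives a central angle δ ≈ 0.887 rad (50.8°) between the endpoints. The total great-circle distance is δ·R ≈ 0.887 × 6371 ≈ 5652 km, so the target fraction is f = 4800/5652 ≈ 0.849.
Interpolate at f ≈ 0.849 with slerp weights a = sin((1−f)δ)/sin δ ≈ 0.172, b = sin(fδ)/sin δ ≈ 0.882.
p = a·p₁ + b·p₂ ≈ (0.759, 0.085, 0.645); φ = arcsin(p_z) ≈ 40.20°, λ = atan2(p_y, p_x) ≈ 6.35°.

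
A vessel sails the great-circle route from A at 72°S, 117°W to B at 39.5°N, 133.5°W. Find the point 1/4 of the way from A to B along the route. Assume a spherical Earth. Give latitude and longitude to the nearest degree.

≈ 44°S, 126°W

From cos δ = sin φ₁ sin φ₂ + cos φ₁ cos φ₂ cos Δλ, the central angle is δ ≈ 1.957 rad (112.1°).
Interpolate at f = 1/4 with slerp weights a = sin((1−f)δ)/sin δ ≈ 1.074, b = sin(fδ)/sin δ ≈ 0.507.
p = a·p₁ + b·p₂ ≈ (-0.420, -0.579, -0.698); φ = arcsin(p_z) ≈ -44.30°, λ = atan2(p_y, p_x) ≈ -125.93°.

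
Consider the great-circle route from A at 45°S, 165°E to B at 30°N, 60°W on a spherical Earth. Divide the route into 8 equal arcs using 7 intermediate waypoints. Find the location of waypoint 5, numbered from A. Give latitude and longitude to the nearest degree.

≈ 6°S, 101°W

From cos δ = sin φ₁ sin φ₂ + cos φ₁ cos φ₂ cos Δλ, the central angle is δ ≈ 2.476 rad (141.9°).
Interpolate at f = 5/8 with slerp weights a = sin((1−f)δ)/sin δ ≈ 1.297, b = sin(fδ)/sin δ ≈ 1.619.
p = a·p₁ + b·p₂ ≈ (-0.185, -0.977, -0.107); φ = arcsin(p_z) ≈ -6.17°, λ = atan2(p_y, p_x) ≈ -100.70°.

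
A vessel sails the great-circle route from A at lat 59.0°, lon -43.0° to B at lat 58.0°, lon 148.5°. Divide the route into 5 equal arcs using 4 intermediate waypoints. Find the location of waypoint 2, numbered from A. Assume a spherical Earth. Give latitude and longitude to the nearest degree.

≈ lat 83°, lon -68°

From cos δ = sin φ₁ sin φ₂ + cos φ₁ cos φ₂ cos Δλ, the central angle is δ ≈ 1.093 rad (62.6°).
Interpolate at f = 2/5 with slerp weights a = sin((1−f)δ)/sin δ ≈ 0.687, b = sin(fδ)/sin δ ≈ 0.477.
p = a·p₁ + b·p₂ ≈ (0.043, -0.109, 0.993); φ = arcsin(p_z) ≈ 83.26°, λ = atan2(p_y, p_x) ≈ -68.40°.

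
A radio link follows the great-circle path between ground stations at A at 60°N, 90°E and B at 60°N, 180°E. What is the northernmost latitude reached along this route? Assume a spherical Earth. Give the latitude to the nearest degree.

≈ 68°N

The great circle lies in the plane with unit normal n̂ = (p₁ × p₂)/|p₁ × p₂|.
Here n̂_z ≈ +0.378; the vertex latitude is φ_max = arccos|n̂_z| ≈ 67.8°.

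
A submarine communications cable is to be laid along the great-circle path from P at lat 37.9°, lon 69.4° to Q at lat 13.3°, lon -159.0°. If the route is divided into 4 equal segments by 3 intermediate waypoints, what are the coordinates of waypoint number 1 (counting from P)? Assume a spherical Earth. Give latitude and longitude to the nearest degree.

From cos δ = sin φ₁ sin φ₂ + cos φ₁ cos φ₂ cos Δλ, the central angle is δ ≈ 1.948 rad (111.6°).
Interpolate at f = 1/4 with slerp weights a = sin((1−f)δ)/sin δ ≈ 1.069, b = sin(fδ)/sin δ ≈ 0.503.
p = a·p₁ + b·p₂ ≈ (-0.161, 0.614, 0.773); φ = arcsin(p_z) ≈ 50.59°, λ = atan2(p_y, p_x) ≈ 104.65°.

≈ lat 51°, lon 105°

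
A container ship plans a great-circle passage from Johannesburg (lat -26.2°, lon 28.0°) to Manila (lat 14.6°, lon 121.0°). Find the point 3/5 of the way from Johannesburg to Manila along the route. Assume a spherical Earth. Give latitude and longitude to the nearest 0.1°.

Write both endpoints as unit vectors p₁, p₂ with components (cos φ cos λ, cos φ sin λ, sin φ).
The central angle between the endpoints is δ = arccos(p₁·p₂) ≈ 1.728 rad (99.0°).
Interpolate at f = 3/5 with slerp weights a = sin((1−f)δ)/sin δ ≈ 0.645, b = sin(fδ)/sin δ ≈ 0.872.
p = a·p₁ + b·p₂ ≈ (0.077, 0.995, -0.065); φ = arcsin(p_z) ≈ -3.74°, λ = atan2(p_y, p_x) ≈ 85.58°.

≈ lat -3.7°, lon 85.6°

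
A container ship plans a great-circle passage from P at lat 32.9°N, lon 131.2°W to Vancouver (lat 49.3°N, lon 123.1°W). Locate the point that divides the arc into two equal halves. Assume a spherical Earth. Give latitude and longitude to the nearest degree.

≈ lat 41°N, lon 128°W

Convert each endpoint to a unit vector on the sphere (x = cos φ cos λ, y = cos φ sin λ, z = sin φ).
The central angle between the endpoints is δ = arccos(p₁·p₂) ≈ 0.305 rad (17.5°).
Interpolate at f = 1/2 with slerp weights a = sin((1−f)δ)/sin δ ≈ 0.506, b = sin(fδ)/sin δ ≈ 0.506.
p = a·p₁ + b·p₂ ≈ (-0.460, -0.596, 0.658); φ = arcsin(p_z) ≈ 41.17°, λ = atan2(p_y, p_x) ≈ -127.66°.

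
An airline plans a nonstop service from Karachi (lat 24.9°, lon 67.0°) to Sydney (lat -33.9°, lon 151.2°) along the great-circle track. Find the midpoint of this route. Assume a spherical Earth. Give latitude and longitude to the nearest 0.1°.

Convert each endpoint to a unit vector on the sphere (x = cos φ cos λ, y = cos φ sin λ, z = sin φ).
The central angle between the endpoints is δ = arccos(p₁·p₂) ≈ 1.730 rad (99.1°).
Interpolate at f = 1/2 with slerp weights a = sin((1−f)δ)/sin δ ≈ 0.771, b = sin(fδ)/sin δ ≈ 0.771.
p = a·p₁ + b·p₂ ≈ (-0.288, 0.952, -0.105); φ = arcsin(p_z) ≈ -6.05°, λ = atan2(p_y, p_x) ≈ 106.81°.

≈ lat -6.0°, lon 106.8°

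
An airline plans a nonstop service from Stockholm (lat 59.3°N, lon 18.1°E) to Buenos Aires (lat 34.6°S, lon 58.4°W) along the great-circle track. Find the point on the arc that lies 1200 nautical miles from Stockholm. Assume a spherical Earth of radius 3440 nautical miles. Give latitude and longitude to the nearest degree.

≈ lat 46°N, lon 7°W

Convert each endpoint to a unit vector on the sphere (x = cos φ cos λ, y = cos φ sin λ, z = sin φ).
The central angle between the endpoints is δ = arccos(p₁·p₂) ≈ 1.972 rad (113.0°). The total great-circle distance is δ·R ≈ 1.972 × 3440 ≈ 6782 nmi, so the target fraction is f = 1200/6782 ≈ 0.177.
Interpolate at f ≈ 0.177 with slerp weights a = sin((1−f)δ)/sin δ ≈ 1.085, b = sin(fδ)/sin δ ≈ 0.371.
p = a·p₁ + b·p₂ ≈ (0.686, -0.088, 0.722); φ = arcsin(p_z) ≈ 46.20°, λ = atan2(p_y, p_x) ≈ -7.32°.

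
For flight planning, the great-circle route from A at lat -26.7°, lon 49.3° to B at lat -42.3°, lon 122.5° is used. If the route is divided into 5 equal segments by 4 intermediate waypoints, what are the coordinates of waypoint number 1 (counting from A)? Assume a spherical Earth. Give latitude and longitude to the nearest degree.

≈ lat -33°, lon 61°

The haversine formula gives a central angle δ ≈ 1.055 rad (60.4°) between the endpoints.
Interpolate at f = 1/5 with slerp weights a = sin((1−f)δ)/sin δ ≈ 0.859, b = sin(fδ)/sin δ ≈ 0.241.
p = a·p₁ + b·p₂ ≈ (0.405, 0.732, -0.548); φ = arcsin(p_z) ≈ -33.23°, λ = atan2(p_y, p_x) ≈ 61.06°.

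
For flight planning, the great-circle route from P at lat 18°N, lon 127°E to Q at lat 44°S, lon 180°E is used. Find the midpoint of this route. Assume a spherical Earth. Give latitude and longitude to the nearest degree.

Write both endpoints as unit vectors p₁, p₂ with components (cos φ cos λ, cos φ sin λ, sin φ).
The central angle between the endpoints is δ = arccos(p₁·p₂) ≈ 1.372 rad (78.6°).
Interpolate at f = 1/2 with slerp weights a = sin((1−f)δ)/sin δ ≈ 0.646, b = sin(fδ)/sin δ ≈ 0.646.
p = a·p₁ + b·p₂ ≈ (-0.835, 0.491, -0.249); φ = arcsin(p_z) ≈ -14.43°, λ = atan2(p_y, p_x) ≈ 149.54°.

≈ lat 14°S, lon 150°E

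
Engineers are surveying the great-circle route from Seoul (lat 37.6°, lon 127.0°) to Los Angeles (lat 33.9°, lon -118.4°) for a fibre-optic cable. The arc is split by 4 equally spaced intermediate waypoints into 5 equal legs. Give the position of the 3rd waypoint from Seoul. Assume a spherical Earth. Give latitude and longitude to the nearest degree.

Write both endpoints as unit vectors p₁, p₂ with components (cos φ cos λ, cos φ sin λ, sin φ).
The central angle between the endpoints is δ = arccos(p₁·p₂) ≈ 1.504 rad (86.2°).
Interpolate at f = 3/5 with slerp weights a = sin((1−f)δ)/sin δ ≈ 0.567, b = sin(fδ)/sin δ ≈ 0.787.
p = a·p₁ + b·p₂ ≈ (-0.581, -0.215, 0.785); φ = arcsin(p_z) ≈ 51.71°, λ = atan2(p_y, p_x) ≈ -159.66°.

≈ lat 52°, lon -160°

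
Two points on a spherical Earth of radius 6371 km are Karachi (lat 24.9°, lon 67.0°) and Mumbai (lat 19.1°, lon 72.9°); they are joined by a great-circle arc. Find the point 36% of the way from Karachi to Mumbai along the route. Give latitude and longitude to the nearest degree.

The haversine formula gives a central angle δ ≈ 0.139 rad (8.0°) between the endpoints.
Interpolate at f = 0.36 with slerp weights a = sin((1−f)δ)/sin δ ≈ 0.641, b = sin(fδ)/sin δ ≈ 0.361.
p = a·p₁ + b·p₂ ≈ (0.328, 0.861, 0.388); φ = arcsin(p_z) ≈ 22.84°, λ = atan2(p_y, p_x) ≈ 69.18°.

≈ lat 23°, lon 69°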